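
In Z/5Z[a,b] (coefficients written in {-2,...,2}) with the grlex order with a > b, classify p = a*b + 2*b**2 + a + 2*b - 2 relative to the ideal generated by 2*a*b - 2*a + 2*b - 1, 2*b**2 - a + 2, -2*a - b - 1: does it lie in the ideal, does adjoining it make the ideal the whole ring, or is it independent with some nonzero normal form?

First compute the reduced Gröbner basis of I by Buchberger's algorithm.
f_1 = 2*a*b - 2*a + 2*b - 1, LT = a*b.
f_2 = 2*b**2 - a + 2, LT = b**2.
f_3 = -2*a - b - 1, LT = a.

S(f_1,f_2): lcm = a*b**2. S = -2*a**2 - a*b + b**2 - a + 2*b.
  leading term a**2: subtract (a)·f_3 from -2*a**2 - a*b + b**2 - a + 2*b → b**2 + 2*b
  leading term b**2: subtract (-2)·f_2 from b**2 + 2*b → -2*a + 2*b - 1
  leading term a: subtract (1)·f_3 from -2*a + 2*b - 1 → -2*b
  leading term b: no divisor's leading term divides it; move -2*b to the remainder.
  remainder -2*b ≠ 0; add h_4 = -2*b to the basis.

S(f_1,f_3): lcm = a*b. S = 2*b**2 - a - 2*b + 2.
  leading term b**2: subtract (1)·f_2 from 2*b**2 - a - 2*b + 2 → -2*b
  leading term b: subtract (1)·h_4 from -2*b → 0
  remainder 0.

S(f_2,f_3): leading monomials are coprime, so the S-polynomial reduces to 0 (Buchberger's first criterion).
S(f_1,h_4): lcm = a*b. S = -a + b + 2.
  leading term a: subtract (-2)·f_3 from -a + b + 2 → -b
  leading term b: subtract (-2)·h_4 from -b → 0
  remainder 0.

S(f_2,h_4): lcm = b**2. S = 2*a + 1.
  leading term a: subtract (-1)·f_3 from 2*a + 1 → -b
  leading term b: subtract (-2)·h_4 from -b → 0
  remainder 0.

S(f_3,h_4): leading monomials are coprime, so the S-polynomial reduces to 0 (Buchberger's first criterion).
Every S-polynomial of the final basis reduces to 0, so we have a Gröbner basis.
Inter-reduce: drop elements whose leading term is divisible by another's, tail-reduce, and make monic.
Reduced Gröbner basis: {a - 2, b}.
Label its elements g_1 = a - 2, g_2 = b.

Reduce p = a*b + 2*b**2 + a + 2*b - 2 modulo G:
  leading term a*b: subtract (b)·g_1 from a*b + 2*b**2 + a + 2*b - 2 → 2*b**2 + a - b - 2
  leading term b**2: subtract (2*b)·g_2 from 2*b**2 + a - b - 2 → a - b - 2
  leading term a: subtract (1)·g_1 from a - b - 2 → -b
  leading term b: subtract (-1)·g_2 from -b → 0
  normal form = 0.
Since the normal form is 0, p ∈ I.

a*b + 2*b**2 + a + 2*b - 2 lies in I (it reduces to 0).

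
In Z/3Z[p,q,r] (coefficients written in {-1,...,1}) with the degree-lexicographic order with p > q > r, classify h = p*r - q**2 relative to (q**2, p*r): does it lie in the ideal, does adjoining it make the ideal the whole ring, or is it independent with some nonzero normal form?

First compute the reduced Gröbner basis of I by Buchberger's algorithm.
f_1 = q**2, LT = q**2.
f_2 = p*r, LT = p*r.

S(f_1,f_2): leading monomials are coprime, so the S-polynomial reduces to 0 (Buchberger's first criterion).
Every S-polynomial of the final basis reduces to 0, so we have a Gröbner basis.
Inter-reduce: drop elements whose leading term is divisible by another's, tail-reduce, and make monic.
Reduced Gröbner basis: {p*r, q**2}.
Label its elements g_1 = p*r, g_2 = q**2.

Reduce h = p*r - q**2 modulo G:
  leading term p*r: subtract (1)·g_1 from p*r - q**2 → -q**2
  leading term q**2: subtract (-1)·g_2 from -q**2 → 0
  normal form = 0.
Since the normal form is 0, h ∈ I.

p*r - q**2 lies in I (it reduces to 0).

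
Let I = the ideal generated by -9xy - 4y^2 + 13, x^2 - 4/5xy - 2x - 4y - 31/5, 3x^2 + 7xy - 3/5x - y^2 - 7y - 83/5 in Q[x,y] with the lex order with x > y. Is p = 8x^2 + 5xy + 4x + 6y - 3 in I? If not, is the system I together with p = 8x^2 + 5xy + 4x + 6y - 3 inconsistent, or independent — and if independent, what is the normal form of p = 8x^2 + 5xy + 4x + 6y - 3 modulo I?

First compute the reduced Gröbner basis of I by Buchberger's algorithm.
f_1 = -9xy - 4y^2 + 13, LT = xy.
f_2 = x^2 - 4/5xy - 2x - 4y - 31/5, LT = x^2.
f_3 = 3x^2 + 7xy - 3/5x - y^2 - 7y - 83/5, LT = x^2.

S(f_1,f_2): lcm = x^2y. S = 56/45xy^2 + 2xy - 13/9x + 4y^2 + 31/5y.
  leading term xy^2: subtract (-56/405y)·f_1 from 56/45xy^2 + 2xy - 13/9x + 4y^2 + 31/5y → 2xy - 13/9x - 224/405y^3 + 4y^2 + 3239/405y
  leading term xy: subtract (-2/9)·f_1 from 2xy - 13/9x - 224/405y^3 + 4y^2 + 3239/405y → -13/9x - 224/405y^3 + 28/9y^2 + 3239/405y + 26/9
  leading term x: no divisor's leading term divides it; move -13/9x to the remainder.
  leading term y^3: no divisor's leading term divides it; move -224/405y^3 to the remainder.
  leading term y^2: no divisor's leading term divides it; move 28/9y^2 to the remainder.
  leading term y: no divisor's leading term divides it; move 3239/405y to the remainder.
  leading term 1: no divisor's leading term divides it; move 26/9 to the remainder.
  remainder -13/9x - 224/405y^3 + 28/9y^2 + 3239/405y + 26/9 ≠ 0; add h_4 = -13/9x - 224/405y^3 + 28/9y^2 + 3239/405y + 26/9 to the basis.

S(f_1,f_3): lcm = x^2y. S = -17/9xy^2 + 1/5xy - 13/9x + 1/3y^3 + 7/3y^2 + 83/15y.
  leading term xy^2: subtract (17/81y)·f_1 from -17/9xy^2 + 1/5xy - 13/9x + 1/3y^3 + 7/3y^2 + 83/15y → 1/5xy - 13/9x + 95/81y^3 + 7/3y^2 + 1136/405y
  leading term xy: subtract (-1/45)·f_1 from 1/5xy - 13/9x + 95/81y^3 + 7/3y^2 + 1136/405y → -13/9x + 95/81y^3 + 101/45y^2 + 1136/405y + 13/45
  leading term x: subtract (1)·h_4 from -13/9x + 95/81y^3 + 101/45y^2 + 1136/405y + 13/45 → 233/135y^3 - 13/15y^2 - 701/135y - 13/5
  leading term y^3: no divisor's leading term divides it; move 233/135y^3 to the remainder.
  leading term y^2: no divisor's leading term divides it; move -13/15y^2 to the remainder.
  leading term y: no divisor's leading term divides it; move -701/135y to the remainder.
  leading term 1: no divisor's leading term divides it; move -13/5 to the remainder.
  remainder 233/135y^3 - 13/15y^2 - 701/135y - 13/5 ≠ 0; add h_5 = 233/135y^3 - 13/15y^2 - 701/135y - 13/5 to the basis.

S(f_2,f_3): lcm = x^2. S = -47/15xy - 9/5x + 1/3y^2 - 5/3y - 2/3.
  leading term xy: subtract (47/135)·f_1 from -47/15xy - 9/5x + 1/3y^2 - 5/3y - 2/3 → -9/5x + 233/135y^2 - 5/3y - 701/135
  leading term x: subtract (81/65)·h_4 from -9/5x + 233/135y^2 - 5/3y - 701/135 → 224/325y^3 - 755/351y^2 - 11342/975y - 1187/135
  leading term y^3: subtract (6048/15145)·h_5 from 224/325y^3 - 755/351y^2 - 11342/975y - 1187/135 → -3690259/2044575y^2 - 2171614/227175y - 1219559/157275
  leading term y^2: no divisor's leading term divides it; move -3690259/2044575y^2 to the remainder.
  leading term y: no divisor's leading term divides it; move -2171614/227175y to the remainder.
  leading term 1: no divisor's leading term divides it; move -1219559/157275 to the remainder.
  remainder -3690259/2044575y^2 - 2171614/227175y - 1219559/157275 ≠ 0; add h_6 = -3690259/2044575y^2 - 2171614/227175y - 1219559/157275 to the basis.

S(f_1,h_4): lcm = xy. S = -224/585y^4 + 28/13y^3 + 3499/585y^2 + 2y - 13/9.
  leading term y^4: subtract (-672/3029y)·h_5 from -224/585y^4 + 28/13y^3 + 3499/585y^2 + 2y - 13/9 → 29708/15145y^3 + 658243/136305y^2 + 1658/1165y - 13/9
  leading term y^3: subtract (802116/705757)·h_5 from 29708/15145y^3 + 658243/136305y^2 + 1658/1165y - 13/9 → 184653143/31759065y^2 + 5169478/705757y + 3690259/2443005
  leading term y^2: subtract (-2769797145/859830347)·h_6 from 184653143/31759065y^2 + 5169478/705757y + 3690259/2443005 → -100895274648/4299151735y - 100895274648/4299151735
  leading term y: no divisor's leading term divides it; move -100895274648/4299151735y to the remainder.
  leading term 1: no divisor's leading term divides it; move -100895274648/4299151735 to the remainder.
  remainder -100895274648/4299151735y - 100895274648/4299151735 ≠ 0; add h_7 = -100895274648/4299151735y - 100895274648/4299151735 to the basis.

The other S-polynomials (S(f_2,h_4), S(f_3,h_4), S(f_1,h_5), S(f_2,h_5), S(f_3,h_5), S(h_4,h_5), S(f_1,h_6), S(f_2,h_6), S(f_3,h_6), S(h_4,h_6), S(h_5,h_6), S(f_1,h_7), S(f_2,h_7), S(f_3,h_7), S(h_4,h_7), S(h_5,h_7), S(h_6,h_7)) all reduce to 0 modulo the current basis, so we have a Gröbner basis.
Inter-reduce: drop elements whose leading term is divisible by another's, tail-reduce, and make monic.
Reduced Gröbner basis: {x + 1, y + 1}.
Label its elements g_1 = x + 1, g_2 = y + 1.

Reduce p = 8x^2 + 5xy + 4x + 6y - 3 modulo G:
  leading term x^2: subtract (8x)·g_1 from 8x^2 + 5xy + 4x + 6y - 3 → 5xy - 4x + 6y - 3
  leading term xy: subtract (5y)·g_1 from 5xy - 4x + 6y - 3 → -4x + y - 3
  leading term x: subtract (-4)·g_1 from -4x + y - 3 → y + 1
  leading term y: subtract (1)·g_2 from y + 1 → 0
  normal form = 0.
Since the normal form is 0, p ∈ I.

The remainder on division by a Gröbner basis is unique — it is the normal form.

8x^2 + 5xy + 4x + 6y - 3 lies in I (it reduces to 0).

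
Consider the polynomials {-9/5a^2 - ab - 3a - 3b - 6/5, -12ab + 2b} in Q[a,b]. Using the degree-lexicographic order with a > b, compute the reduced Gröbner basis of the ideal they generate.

This is the nonlinear analogue of row-reducing a linear system.

f_1 = -9/5a^2 - ab - 3a - 3b - 6/5, LT = a^2.
f_2 = -12ab + 2b, LT = ab.

S(f_1,f_2): lcm = a^2b. S = 5/9ab^2 + 11/6ab + 5/3b^2 + 2/3b.
  leading term ab^2: subtract (-5/108b)·f_2 from 5/9ab^2 + 11/6ab + 5/3b^2 + 2/3b → 11/6ab + 95/54b^2 + 2/3b
  leading term ab: subtract (-11/72)·f_2 from 11/6ab + 95/54b^2 + 2/3b → 95/54b^2 + 35/36b
  leading term b^2: no divisor's leading term divides it; move 95/54b^2 to the remainder.
  leading term b: no divisor's leading term divides it; move 35/36b to the remainder.
  remainder 95/54b^2 + 35/36b ≠ 0; add g_3 = 95/54b^2 + 35/36b to the basis.

The other S-polynomials (S(f_1,g_3), S(f_2,g_3)) all reduce to 0 modulo the current basis, so we have a Gröbner basis.

G = {a^2 + 5/3a + 95/54b + 2/3, ab - 1/6b, b^2 + 21/38b}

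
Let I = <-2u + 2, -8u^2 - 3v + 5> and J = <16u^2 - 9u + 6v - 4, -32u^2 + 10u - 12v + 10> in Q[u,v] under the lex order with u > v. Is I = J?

No, the ideals differ.

Equality of ideals is decidable: compute both reduced Gröbner bases (unique for the ordering) and check whether they agree.
Buchberger on the first generating set:
f_1 = -2u + 2, LT = u.
f_2 = -8u^2 - 3v + 5, LT = u^2.

S(f_1,f_2): lcm = u^2. S = -u - 3/8v + 5/8.
  leading term u: subtract (1/2)·f_1 from -u - 3/8v + 5/8 → -3/8v - 3/8
  leading term v: no divisor's leading term divides it; move -3/8v to the remainder.
  leading term 1: no divisor's leading term divides it; move -3/8 to the remainder.
  remainder -3/8v - 3/8 ≠ 0; add g_3 = -3/8v - 3/8 to the basis.

S(f_1,g_3): leading monomials are coprime, so the S-polynomial reduces to 0 (Buchberger's first criterion).
S(f_2,g_3): leading monomials are coprime, so the S-polynomial reduces to 0 (Buchberger's first criterion).
Every S-polynomial of the final basis reduces to 0, so we have a Gröbner basis.
Inter-reduce: drop elements whose leading term is divisible by another's, tail-reduce, and make monic.
Reduced Gröbner basis: {u - 1, v + 1}.

Buchberger on the second generating set:
h_1 = 16u^2 - 9u + 6v - 4, LT = u^2.
h_2 = -32u^2 + 10u - 12v + 10, LT = u^2.

S(h_1,h_2): lcm = u^2. S = -1/4u + 1/16.
  leading term u: no divisor's leading term divides it; move -1/4u to the remainder.
  leading term 1: no divisor's leading term divides it; move 1/16 to the remainder.
  remainder -1/4u + 1/16 ≠ 0; add k_3 = -1/4u + 1/16 to the basis.

S(h_1,k_3): lcm = u^2. S = -5/16u + 3/8v - 1/4.
  leading term u: subtract (5/4)·k_3 from -5/16u + 3/8v - 1/4 → 3/8v - 21/64
  leading term v: no divisor's leading term divides it; move 3/8v to the remainder.
  leading term 1: no divisor's leading term divides it; move -21/64 to the remainder.
  remainder 3/8v - 21/64 ≠ 0; add k_4 = 3/8v - 21/64 to the basis.

S(h_2,k_3): lcm = u^2. S = -1/16u + 3/8v - 5/16.
  leading term u: subtract (1/4)·k_3 from -1/16u + 3/8v - 5/16 → 3/8v - 21/64
  leading term v: subtract (1)·k_4 from 3/8v - 21/64 → 0
  remainder 0.

S(h_1,k_4): leading monomials are coprime, so the S-polynomial reduces to 0 (Buchberger's first criterion).
S(h_2,k_4): leading monomials are coprime, so the S-polynomial reduces to 0 (Buchberger's first criterion).
S(k_3,k_4): leading monomials are coprime, so the S-polynomial reduces to 0 (Buchberger's first criterion).
Every S-polynomial of the final basis reduces to 0, so we have a Gröbner basis.
Inter-reduce: drop elements whose leading term is divisible by another's, tail-reduce, and make monic.
Reduced Gröbner basis: {u - 1/4, v - 7/8}.

The bases are distinct; the ideals are different.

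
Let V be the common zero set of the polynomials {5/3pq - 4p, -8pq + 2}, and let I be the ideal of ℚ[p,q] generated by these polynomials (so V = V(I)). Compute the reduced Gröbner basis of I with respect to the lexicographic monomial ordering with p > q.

G = {p - 5/48, q - 12/5}

f_1 = 5/3pq - 4p, LT = pq.
f_2 = -8pq + 2, LT = pq.

S(f_1,f_2): lcm = pq. S = -12/5p + ¼.
  leading term p: no divisor's leading term divides it; move -12/5p to the remainder.
  leading term 1: no divisor's leading term divides it; move ¼ to the remainder.
  remainder -12/5p + ¼ ≠ 0; add g_3 = -12/5p + ¼ to the basis.

S(f_1,g_3): lcm = pq. S = -12/5p + 5/48q.
  leading term p: subtract (1)·g_3 from -12/5p + 5/48q → 5/48q - ¼
  leading term q: no divisor's leading term divides it; move 5/48q to the remainder.
  leading term 1: no divisor's leading term divides it; move -¼ to the remainder.
  remainder 5/48q - ¼ ≠ 0; add g_4 = 5/48q - ¼ to the basis.

The other S-polynomials (S(f_2,g_3), S(f_1,g_4), S(f_2,g_4), S(g_3,g_4)) all reduce to 0 modulo the current basis, so we have a Gröbner basis.
Inter-reduce: drop elements whose leading term is divisible by another's, tail-reduce, and make monic.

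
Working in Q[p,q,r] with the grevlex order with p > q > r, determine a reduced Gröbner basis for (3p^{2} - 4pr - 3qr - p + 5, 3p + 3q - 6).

G = {q^{2} + \tfrac{1}{3}qr - \tfrac{11}{3}q - \tfrac{8}{3}r + 5, p + q - 2}

The reduced Gröbner basis is the canonical form of the ideal for this ordering.

f_1 = 3p^{2} - 4pr - 3qr - p + 5, LT = p^{2}.
f_2 = 3p + 3q - 6, LT = p.

S(f_1,f_2): lcm = p^{2}. S = -pq - \tfrac{4}{3}pr - qr + \tfrac{5}{3}p + \tfrac{5}{3}.
  leading term pq: subtract (-\tfrac{1}{3}q)·f_2 from -pq - \tfrac{4}{3}pr - qr + \tfrac{5}{3}p + \tfrac{5}{3} → q^{2} - \tfrac{4}{3}pr - qr + \tfrac{5}{3}p - 2q + \tfrac{5}{3}
  leading term q^{2}: no divisor's leading term divides it; move q^{2} to the remainder.
  leading term pr: subtract (-\tfrac{4}{9}r)·f_2 from -\tfrac{4}{3}pr - qr + \tfrac{5}{3}p - 2q + \tfrac{5}{3} → \tfrac{1}{3}qr + \tfrac{5}{3}p - 2q - \tfrac{8}{3}r + \tfrac{5}{3}
  leading term qr: no divisor's leading term divides it; move \tfrac{1}{3}qr to the remainder.
  leading term p: subtract (\tfrac{5}{9})·f_2 from \tfrac{5}{3}p - 2q - \tfrac{8}{3}r + \tfrac{5}{3} → -\tfrac{11}{3}q - \tfrac{8}{3}r + 5
  leading term q: no divisor's leading term divides it; move -\tfrac{11}{3}q to the remainder.
  leading term r: no divisor's leading term divides it; move -\tfrac{8}{3}r to the remainder.
  leading term 1: no divisor's leading term divides it; move 5 to the remainder.
  remainder q^{2} + \tfrac{1}{3}qr - \tfrac{11}{3}q - \tfrac{8}{3}r + 5 ≠ 0; add g_3 = q^{2} + \tfrac{1}{3}qr - \tfrac{11}{3}q - \tfrac{8}{3}r + 5 to the basis.

The other S-polynomials (S(f_1,g_3), S(f_2,g_3)) all reduce to 0 modulo the current basis, so we have a Gröbner basis.
Inter-reduce: drop elements whose leading term is divisible by another's, tail-reduce, and make monic.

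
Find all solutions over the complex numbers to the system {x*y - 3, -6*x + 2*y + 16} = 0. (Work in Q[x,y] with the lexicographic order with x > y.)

{(-1/3, -9), (3, 1)}

Compute a lex Gröbner basis by Buchberger's algorithm.
f_1 = x*y - 3, LT = x*y.
f_2 = -6*x + 2*y + 16, LT = x.

S(f_1,f_2): lcm = x*y. S = 1/3*y**2 + 8/3*y - 3.
  reduce S modulo (f_1, f_2):
  remainder 1/3*y**2 + 8/3*y - 3 ≠ 0; add h_3 = 1/3*y**2 + 8/3*y - 3 to the basis.

The other S-polynomials (S(f_1,h_3), S(f_2,h_3)) all reduce to 0 modulo the current basis, so we have a Gröbner basis.
Inter-reduce: drop elements whose leading term is divisible by another's, tail-reduce, and make monic.
Reduced Gröbner basis: {x - 1/3*y - 8/3, y**2 + 8*y - 9}.

From the last basis element, y**2 + 8*y - 9 = 0, so y takes values in {-9, 1}. Each choice, substituted upward through the basis, yields the corresponding point(s) of the solution set.
  y = -9: the earlier basis element becomes x + 1/3 = 0, giving x = -1/3 — point (-1/3, -9).
  y = 1: the earlier basis element becomes x - 3 = 0, giving x = 3 — point (3, 1).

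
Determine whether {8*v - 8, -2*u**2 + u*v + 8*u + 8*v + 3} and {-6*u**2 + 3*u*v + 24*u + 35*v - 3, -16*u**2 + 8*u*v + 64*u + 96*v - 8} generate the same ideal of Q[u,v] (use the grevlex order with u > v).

Two ideals are equal iff their reduced Gröbner bases coincide (the reduced basis is unique for a fixed ordering).
Buchberger on the first generating set:
f_1 = 8*v - 8, LT = v.
f_2 = -2*u**2 + u*v + 8*u + 8*v + 3, LT = u**2.

The S-polynomials (S(f_1,f_2)) all reduce to 0 modulo the current basis, so we have a Gröbner basis.
Inter-reduce: drop elements whose leading term is divisible by another's, tail-reduce, and make monic.
Reduced Gröbner basis: {u**2 - 9/2*u - 11/2, v - 1}.

Buchberger on the second generating set:
h_1 = -6*u**2 + 3*u*v + 24*u + 35*v - 3, LT = u**2.
h_2 = -16*u**2 + 8*u*v + 64*u + 96*v - 8, LT = u**2.

S(h_1,h_2): lcm = u**2. S = 1/6*v.
  leading term v: no divisor's leading term divides it; move 1/6*v to the remainder.
  remainder 1/6*v ≠ 0; add k_3 = 1/6*v to the basis.

The other S-polynomials (S(h_1,k_3), S(h_2,k_3)) all reduce to 0 modulo the current basis, so we have a Gröbner basis.
Inter-reduce: drop elements whose leading term is divisible by another's, tail-reduce, and make monic.
Reduced Gröbner basis: {u**2 - 4*u + 1/2, v}.

These differ, so the ideals are not equal.

No, the ideals differ.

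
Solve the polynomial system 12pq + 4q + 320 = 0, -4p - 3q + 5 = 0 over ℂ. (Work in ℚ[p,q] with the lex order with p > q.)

{(5, -5), (-49/12, 64/9)}

Compute a lex Gröbner basis by Buchberger's algorithm.
f_1 = 12pq + 4q + 320, LT = pq.
f_2 = -4p - 3q + 5, LT = p.

S(f_1,f_2): lcm = pq. S = -¾q² + 19/12q + 80/3.
  leading term q²: no divisor's leading term divides it; move -¾q² to the remainder.
  leading term q: no divisor's leading term divides it; move 19/12q to the remainder.
  leading term 1: no divisor's leading term divides it; move 80/3 to the remainder.
  remainder -¾q² + 19/12q + 80/3 ≠ 0; add h_3 = -¾q² + 19/12q + 80/3 to the basis.

S(f_1,h_3): lcm = pq². S = 19/9pq + 320/9p + ⅓q² + 80/3q.
  leading term pq: subtract (19/108)·f_1 from 19/9pq + 320/9p + ⅓q² + 80/3q → 320/9p + ⅓q² + 701/27q - 1520/27
  leading term p: subtract (-80/9)·f_2 from 320/9p + ⅓q² + 701/27q - 1520/27 → ⅓q² - 19/27q - 320/27
  leading term q²: subtract (-4/9)·h_3 from ⅓q² - 19/27q - 320/27 → 0
  remainder 0.

S(f_2,h_3): leading monomials are coprime, so the S-polynomial reduces to 0 (Buchberger's first criterion).
Every S-polynomial of the final basis reduces to 0, so we have a Gröbner basis.
Inter-reduce: drop elements whose leading term is divisible by another's, tail-reduce, and make monic.
Reduced Gröbner basis: {p + ¾q - 5/4, q² - 19/9q - 320/9}.

Since the basis is lex-ordered, q² - 19/9q - 320/9 is univariate in q. Its roots are {-5, 64/9}. Back-substituting each root into the other basis elements fixes the other coordinates.
  q = -5: the earlier basis element becomes p - 5 = 0, giving p = 5 — point (5, -5).
  q = 64/9: the earlier basis element becomes p + 49/12 = 0, giving p = -49/12 — point (-49/12, 64/9).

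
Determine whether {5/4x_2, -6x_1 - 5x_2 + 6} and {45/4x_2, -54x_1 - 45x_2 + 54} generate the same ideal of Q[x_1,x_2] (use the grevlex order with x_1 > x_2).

Equality of ideals is decidable: compute both reduced Gröbner bases (unique for the ordering) and check whether they agree.
Buchberger on the first generating set:
f_1 = 5/4x_2, LT = x_2.
f_2 = -6x_1 - 5x_2 + 6, LT = x_1.

The S-polynomials (S(f_1,f_2)) all reduce to 0 modulo the current basis, so we have a Gröbner basis.
Inter-reduce: drop elements whose leading term is divisible by another's, tail-reduce, and make monic.
Reduced Gröbner basis: {x_1 - 1, x_2}.

Buchberger on the second generating set:
h_1 = 45/4x_2, LT = x_2.
h_2 = -54x_1 - 45x_2 + 54, LT = x_1.

The S-polynomials (S(h_1,h_2)) all reduce to 0 modulo the current basis, so we have a Gröbner basis.
Inter-reduce: drop elements whose leading term is divisible by another's, tail-reduce, and make monic.
Reduced Gröbner basis: {x_1 - 1, x_2}.

The two bases agree; hence the ideals are identical.

Yes, the ideals are equal.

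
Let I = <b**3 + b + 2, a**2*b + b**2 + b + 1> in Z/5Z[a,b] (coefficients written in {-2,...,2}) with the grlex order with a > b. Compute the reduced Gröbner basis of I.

G = {b**3 + b + 2, a**2 + 2*b**2 + b - 2}

Buchberger's algorithm terminates because the ascending chain of leading-term ideals stabilizes.

f_1 = b**3 + b + 2, LT = b**3.
f_2 = a**2*b + b**2 + b + 1, LT = a**2*b.

S(f_1,f_2): lcm = a**2*b**3. S = -b**4 + a**2*b - b**3 + 2*a**2 - b**2.
  reduce S modulo (f_1, f_2):
  remainder 2*a**2 - b**2 + 2*b + 1 ≠ 0; add g_3 = 2*a**2 - b**2 + 2*b + 1 to the basis.

The other S-polynomials (S(f_1,g_3), S(f_2,g_3)) all reduce to 0 modulo the current basis, so we have a Gröbner basis.
Inter-reduce: drop elements whose leading term is divisible by another's, tail-reduce, and make monic.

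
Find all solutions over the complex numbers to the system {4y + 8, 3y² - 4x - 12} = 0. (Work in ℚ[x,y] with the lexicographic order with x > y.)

Compute a lex Gröbner basis by Buchberger's algorithm.
f_1 = 4y + 8, LT = y.
f_2 = -4x + 3y² - 12, LT = x.

The S-polynomials (S(f_1,f_2)) all reduce to 0 modulo the current basis, so we have a Gröbner basis.
Inter-reduce: drop elements whose leading term is divisible by another's, tail-reduce, and make monic.
Reduced Gröbner basis: {x, y + 2}.

Since the basis is lex-ordered, y + 2 is univariate in y. Its roots are {-2}. Back-substituting each root into the other basis elements fixes the other coordinates.
  y = -2: the earlier basis element becomes x = 0, giving x = 0 — point (0, -2).
Substituting each solution back into the original system confirms all equations vanish.

{(0, -2)}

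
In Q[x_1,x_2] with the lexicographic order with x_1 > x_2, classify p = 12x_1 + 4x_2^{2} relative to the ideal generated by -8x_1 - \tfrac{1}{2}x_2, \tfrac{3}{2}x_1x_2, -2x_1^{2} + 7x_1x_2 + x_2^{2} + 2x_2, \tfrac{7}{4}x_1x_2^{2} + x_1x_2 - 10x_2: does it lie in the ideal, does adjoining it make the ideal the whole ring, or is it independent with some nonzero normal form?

First compute the reduced Gröbner basis of I by Buchberger's algorithm.
f_1 = -8x_1 - \tfrac{1}{2}x_2, LT = x_1.
f_2 = \tfrac{3}{2}x_1x_2, LT = x_1x_2.
f_3 = -2x_1^{2} + 7x_1x_2 + x_2^{2} + 2x_2, LT = x_1^{2}.
f_4 = \tfrac{7}{4}x_1x_2^{2} + x_1x_2 - 10x_2, LT = x_1x_2^{2}.

S(f_1,f_2): lcm = x_1x_2. S = \tfrac{1}{16}x_2^{2}.
  reduce S modulo (f_1, f_2, f_3, f_4):
  remainder \tfrac{1}{16}x_2^{2} ≠ 0; add h_5 = \tfrac{1}{16}x_2^{2} to the basis.

S(f_1,f_3): lcm = x_1^{2}. S = \tfrac{57}{16}x_1x_2 + \tfrac{1}{2}x_2^{2} + x_2.
  reduce S modulo (f_1, f_2, f_3, f_4, h_5):
  remainder x_2 ≠ 0; add h_6 = x_2 to the basis.

The other S-polynomials (S(f_1,f_4), S(f_2,f_3), S(f_2,f_4), S(f_3,f_4), S(f_1,h_5), S(f_2,h_5), S(f_3,h_5), S(f_4,h_5), S(f_1,h_6), S(f_2,h_6), S(f_3,h_6), S(f_4,h_6), S(h_5,h_6)) all reduce to 0 modulo the current basis, so we have a Gröbner basis.
Inter-reduce: drop elements whose leading term is divisible by another's, tail-reduce, and make monic.
Reduced Gröbner basis: {x_1, x_2}.
Label its elements g_1 = x_1, g_2 = x_2.

Reduce p = 12x_1 + 4x_2^{2} modulo G:
  leading term x_1: subtract (12)·g_1 from 12x_1 + 4x_2^{2} → 4x_2^{2}
  leading term x_2^{2}: subtract (4x_2)·g_2 from 4x_2^{2} → 0
  normal form = 0.
Since the normal form is 0, p ∈ I.

12x_1 + 4x_2^{2} lies in I (it reduces to 0).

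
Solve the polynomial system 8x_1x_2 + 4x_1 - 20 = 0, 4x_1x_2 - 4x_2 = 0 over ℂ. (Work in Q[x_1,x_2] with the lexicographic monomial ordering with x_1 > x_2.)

{(5, 0), (1, 2)}

Compute a lex Gröbner basis by Buchberger's algorithm.
f_1 = 8x_1x_2 + 4x_1 - 20, LT = x_1x_2.
f_2 = 4x_1x_2 - 4x_2, LT = x_1x_2.

S(f_1,f_2): lcm = x_1x_2. S = \tfrac{1}{2}x_1 + x_2 - \tfrac{5}{2}.
  reduce S modulo (f_1, f_2):
  remainder \tfrac{1}{2}x_1 + x_2 - \tfrac{5}{2} ≠ 0; add h_3 = \tfrac{1}{2}x_1 + x_2 - \tfrac{5}{2} to the basis.

S(f_1,h_3): lcm = x_1x_2. S = \tfrac{1}{2}x_1 - 2x_2^{2} + 5x_2 - \tfrac{5}{2}.
  reduce S modulo (f_1, f_2, h_3):
  remainder -2x_2^{2} + 4x_2 ≠ 0; add h_4 = -2x_2^{2} + 4x_2 to the basis.

The other S-polynomials (S(f_2,h_3), S(f_1,h_4), S(f_2,h_4), S(h_3,h_4)) all reduce to 0 modulo the current basis, so we have a Gröbner basis.
Inter-reduce: drop elements whose leading term is divisible by another's, tail-reduce, and make monic.
Reduced Gröbner basis: {x_1 + 2x_2 - 5, x_2^{2} - 2x_2}.

The lex basis is triangular: the last element involves only x_2. Solving x_2^{2} - 2x_2 = 0 gives x_2 ∈ {0, 2}; substituting each value into the earlier elements determines the remaining variables.
  x_2 = 0: the earlier basis element becomes x_1 - 5 = 0, giving x_1 = 5 — point (5, 0).
  x_2 = 2: the earlier basis element becomes x_1 - 1 = 0, giving x_1 = 1 — point (1, 2).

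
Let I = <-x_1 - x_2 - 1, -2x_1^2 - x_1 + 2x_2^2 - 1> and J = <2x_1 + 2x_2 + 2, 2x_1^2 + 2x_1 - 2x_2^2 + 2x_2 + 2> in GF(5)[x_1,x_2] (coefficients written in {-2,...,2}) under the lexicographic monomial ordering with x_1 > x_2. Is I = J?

Two ideals are equal iff their reduced Gröbner bases coincide (the reduced basis is unique for a fixed ordering).
Buchberger on the first generating set:
f_1 = -x_1 - x_2 - 1, LT = x_1.
f_2 = -2x_1^2 - x_1 + 2x_2^2 - 1, LT = x_1^2.

S(f_1,f_2): lcm = x_1^2. S = x_1x_2 - 2x_1 + x_2^2 + 2.
  leading term x_1x_2: subtract (-x_2)·f_1 from x_1x_2 - 2x_1 + x_2^2 + 2 → -2x_1 - x_2 + 2
  leading term x_1: subtract (2)·f_1 from -2x_1 - x_2 + 2 → x_2 - 1
  leading term x_2: no divisor's leading term divides it; move x_2 to the remainder.
  leading term 1: no divisor's leading term divides it; move -1 to the remainder.
  remainder x_2 - 1 ≠ 0; add g_3 = x_2 - 1 to the basis.

S(f_1,g_3): leading monomials are coprime, so the S-polynomial reduces to 0 (Buchberger's first criterion).
S(f_2,g_3): leading monomials are coprime, so the S-polynomial reduces to 0 (Buchberger's first criterion).
Every S-polynomial of the final basis reduces to 0, so we have a Gröbner basis.
Inter-reduce: drop elements whose leading term is divisible by another's, tail-reduce, and make monic.
Reduced Gröbner basis: {x_1 + 2, x_2 - 1}.

Buchberger on the second generating set:
h_1 = 2x_1 + 2x_2 + 2, LT = x_1.
h_2 = 2x_1^2 + 2x_1 - 2x_2^2 + 2x_2 + 2, LT = x_1^2.

S(h_1,h_2): lcm = x_1^2. S = x_1x_2 + x_2^2 - x_2 - 1.
  leading term x_1x_2: subtract (-2x_2)·h_1 from x_1x_2 + x_2^2 - x_2 - 1 → -2x_2 - 1
  leading term x_2: no divisor's leading term divides it; move -2x_2 to the remainder.
  leading term 1: no divisor's leading term divides it; move -1 to the remainder.
  remainder -2x_2 - 1 ≠ 0; add k_3 = -2x_2 - 1 to the basis.

S(h_1,k_3): leading monomials are coprime, so the S-polynomial reduces to 0 (Buchberger's first criterion).
S(h_2,k_3): leading monomials are coprime, so the S-polynomial reduces to 0 (Buchberger's first criterion).
Every S-polynomial of the final basis reduces to 0, so we have a Gröbner basis.
Inter-reduce: drop elements whose leading term is divisible by another's, tail-reduce, and make monic.
Reduced Gröbner basis: {x_1 - 2, x_2 - 2}.

These differ, so the ideals are not equal.

No, the ideals differ.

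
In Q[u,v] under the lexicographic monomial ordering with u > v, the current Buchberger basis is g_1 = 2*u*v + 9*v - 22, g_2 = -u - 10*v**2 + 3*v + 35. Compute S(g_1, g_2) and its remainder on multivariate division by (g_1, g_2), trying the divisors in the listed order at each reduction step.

S(g_1, g_2) = -10*v**3 + 3*v**2 + 79/2*v - 11; remainder on division = -10*v**3 + 3*v**2 + 79/2*v - 11.

lcm(LM(g_1), LM(g_2)) = u*v.
S = (lcm/LT(g_1))·g_1 − (lcm/LT(g_2))·g_2 = -10*v**3 + 3*v**2 + 79/2*v - 11.
Reduce S modulo (g_1, g_2) in that order:
  leading term v**3: no divisor's leading term divides it; move -10*v**3 to the remainder.
  leading term v**2: no divisor's leading term divides it; move 3*v**2 to the remainder.
  leading term v: no divisor's leading term divides it; move 79/2*v to the remainder.
  leading term 1: no divisor's leading term divides it; move -11 to the remainder.
The remainder -10*v**3 + 3*v**2 + 79/2*v - 11 is nonzero, so it would be added as the next basis element.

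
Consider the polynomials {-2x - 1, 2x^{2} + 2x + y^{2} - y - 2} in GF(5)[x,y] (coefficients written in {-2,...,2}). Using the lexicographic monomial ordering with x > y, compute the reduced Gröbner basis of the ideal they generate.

G = {x - 2, y^{2} - y}

f_1 = -2x - 1, LT = x.
f_2 = 2x^{2} + 2x + y^{2} - y - 2, LT = x^{2}.

S(f_1,f_2): lcm = x^{2}. S = 2x + 2y^{2} - 2y + 1.
  leading term x: subtract (-1)·f_1 from 2x + 2y^{2} - 2y + 1 → 2y^{2} - 2y
  leading term y^{2}: no divisor's leading term divides it; move 2y^{2} to the remainder.
  leading term y: no divisor's leading term divides it; move -2y to the remainder.
  remainder 2y^{2} - 2y ≠ 0; add g_3 = 2y^{2} - 2y to the basis.

S(f_1,g_3): leading monomials are coprime, so the S-polynomial reduces to 0 (Buchberger's first criterion).
S(f_2,g_3): leading monomials are coprime, so the S-polynomial reduces to 0 (Buchberger's first criterion).
Every S-polynomial of the final basis reduces to 0, so we have a Gröbner basis.
Inter-reduce: drop elements whose leading term is divisible by another's, tail-reduce, and make monic.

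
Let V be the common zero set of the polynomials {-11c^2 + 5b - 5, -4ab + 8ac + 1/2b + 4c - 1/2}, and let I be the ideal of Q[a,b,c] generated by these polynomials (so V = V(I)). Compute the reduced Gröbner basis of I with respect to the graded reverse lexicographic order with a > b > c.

G = {ab - 2ac - 1/8b - c + 1/8, c^2 - 5/11b + 5/11}

f_1 = -11c^2 + 5b - 5, LT = c^2.
f_2 = -4ab + 8ac + 1/2b + 4c - 1/2, LT = ab.

The S-polynomials (S(f_1,f_2)) all reduce to 0 modulo the current basis, so we have a Gröbner basis.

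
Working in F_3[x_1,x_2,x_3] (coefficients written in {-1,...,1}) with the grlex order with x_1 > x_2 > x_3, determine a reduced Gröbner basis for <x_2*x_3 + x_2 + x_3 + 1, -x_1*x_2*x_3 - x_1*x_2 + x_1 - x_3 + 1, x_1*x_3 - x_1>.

f_1 = x_2*x_3 + x_2 + x_3 + 1, LT = x_2*x_3.
f_2 = -x_1*x_2*x_3 - x_1*x_2 + x_1 - x_3 + 1, LT = x_1*x_2*x_3.
f_3 = x_1*x_3 - x_1, LT = x_1*x_3.

S(f_1,f_2): lcm = x_1*x_2*x_3. S = x_1*x_3 - x_1 - x_3 + 1.
  leading term x_1*x_3: subtract (1)·f_3 from x_1*x_3 - x_1 - x_3 + 1 → -x_3 + 1
  leading term x_3: no divisor's leading term divides it; move -x_3 to the remainder.
  leading term 1: no divisor's leading term divides it; move 1 to the remainder.
  remainder -x_3 + 1 ≠ 0; add g_4 = -x_3 + 1 to the basis.

S(f_1,f_3): lcm = x_1*x_2*x_3. S = -x_1*x_2 + x_1*x_3 + x_1.
  leading term x_1*x_2: no divisor's leading term divides it; move -x_1*x_2 to the remainder.
  leading term x_1*x_3: subtract (1)·f_3 from x_1*x_3 + x_1 → -x_1
  leading term x_1: no divisor's leading term divides it; move -x_1 to the remainder.
  remainder -x_1*x_2 - x_1 ≠ 0; add g_5 = -x_1*x_2 - x_1 to the basis.

S(f_2,f_3): lcm = x_1*x_2*x_3. S = -x_1*x_2 - x_1 + x_3 - 1.
  leading term x_1*x_2: subtract (1)·g_5 from -x_1*x_2 - x_1 + x_3 - 1 → x_3 - 1
  leading term x_3: subtract (-1)·g_4 from x_3 - 1 → 0
  remainder 0.

S(f_1,g_4): lcm = x_2*x_3. S = -x_2 + x_3 + 1.
  leading term x_2: no divisor's leading term divides it; move -x_2 to the remainder.
  leading term x_3: subtract (-1)·g_4 from x_3 + 1 → -1
  leading term 1: no divisor's leading term divides it; move -1 to the remainder.
  remainder -x_2 - 1 ≠ 0; add g_6 = -x_2 - 1 to the basis.

S(f_2,g_4): lcm = x_1*x_2*x_3. S = -x_1*x_2 - x_1 + x_3 - 1.
  leading term x_1*x_2: subtract (1)·g_5 from -x_1*x_2 - x_1 + x_3 - 1 → x_3 - 1
  leading term x_3: subtract (-1)·g_4 from x_3 - 1 → 0
  remainder 0.

S(f_3,g_4): lcm = x_1*x_3. S = 0.
  remainder 0.

S(f_1,g_5): lcm = x_1*x_2*x_3. S = x_1*x_2 + x_1.
  leading term x_1*x_2: subtract (-1)·g_5 from x_1*x_2 + x_1 → 0
  remainder 0.

S(f_2,g_5): lcm = x_1*x_2*x_3. S = x_1*x_2 - x_1*x_3 - x_1 + x_3 - 1.
  leading term x_1*x_2: subtract (-1)·g_5 from x_1*x_2 - x_1*x_3 - x_1 + x_3 - 1 → -x_1*x_3 + x_1 + x_3 - 1
  leading term x_1*x_3: subtract (-1)·f_3 from -x_1*x_3 + x_1 + x_3 - 1 → x_3 - 1
  leading term x_3: subtract (-1)·g_4 from x_3 - 1 → 0
  remainder 0.

S(f_3,g_5): lcm = x_1*x_2*x_3. S = -x_1*x_2 - x_1*x_3.
  leading term x_1*x_2: subtract (1)·g_5 from -x_1*x_2 - x_1*x_3 → -x_1*x_3 + x_1
  leading term x_1*x_3: subtract (-1)·f_3 from -x_1*x_3 + x_1 → 0
  remainder 0.

S(g_4,g_5): leading monomials are coprime, so the S-polynomial reduces to 0 (Buchberger's first criterion).
S(f_1,g_6): lcm = x_2*x_3. S = x_2 + 1.
  leading term x_2: subtract (-1)·g_6 from x_2 + 1 → 0
  remainder 0.

S(f_2,g_6): lcm = x_1*x_2*x_3. S = x_1*x_2 - x_1*x_3 - x_1 + x_3 - 1.
  leading term x_1*x_2: subtract (-1)·g_5 from x_1*x_2 - x_1*x_3 - x_1 + x_3 - 1 → -x_1*x_3 + x_1 + x_3 - 1
  leading term x_1*x_3: subtract (-1)·f_3 from -x_1*x_3 + x_1 + x_3 - 1 → x_3 - 1
  leading term x_3: subtract (-1)·g_4 from x_3 - 1 → 0
  remainder 0.

S(f_3,g_6): leading monomials are coprime, so the S-polynomial reduces to 0 (Buchberger's first criterion).
S(g_4,g_6): leading monomials are coprime, so the S-polynomial reduces to 0 (Buchberger's first criterion).
S(g_5,g_6): lcm = x_1*x_2. S = 0.
  remainder 0.

Every S-polynomial of the final basis reduces to 0, so we have a Gröbner basis.
Inter-reduce: drop elements whose leading term is divisible by another's, tail-reduce, and make monic.

G = {x_2 + 1, x_3 - 1}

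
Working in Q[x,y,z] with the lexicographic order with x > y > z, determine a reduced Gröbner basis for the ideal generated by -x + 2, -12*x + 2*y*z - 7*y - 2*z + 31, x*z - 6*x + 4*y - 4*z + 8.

f_1 = -x + 2, LT = x.
f_2 = -12*x + 2*y*z - 7*y - 2*z + 31, LT = x.
f_3 = x*z - 6*x + 4*y - 4*z + 8, LT = x*z.

S(f_1,f_2): lcm = x. S = 1/6*y*z - 7/12*y - 1/6*z + 7/12.
  reduce S modulo (f_1, f_2, f_3):
  remainder 1/6*y*z - 7/12*y - 1/6*z + 7/12 ≠ 0; add g_4 = 1/6*y*z - 7/12*y - 1/6*z + 7/12 to the basis.

S(f_1,f_3): lcm = x*z. S = 6*x - 4*y + 2*z - 8.
  reduce S modulo (f_1, f_2, f_3, g_4):
  remainder -4*y + 2*z + 4 ≠ 0; add g_5 = -4*y + 2*z + 4 to the basis.

S(g_4,g_5): lcm = y*z. S = -7/2*y + 1/2*z**2 + 7/2.
  reduce S modulo (f_1, f_2, f_3, g_4, g_5):
  remainder 1/2*z**2 - 7/4*z ≠ 0; add g_6 = 1/2*z**2 - 7/4*z to the basis.

The other S-polynomials (S(f_2,f_3), S(f_1,g_4), S(f_2,g_4), S(f_3,g_4), S(f_1,g_5), S(f_2,g_5), S(f_3,g_5), S(f_1,g_6), S(f_2,g_6), S(f_3,g_6), S(g_4,g_6), S(g_5,g_6)) all reduce to 0 modulo the current basis, so we have a Gröbner basis.
Inter-reduce: drop elements whose leading term is divisible by another's, tail-reduce, and make monic.

G = {x - 2, y - 1/2*z - 1, z**2 - 7/2*z}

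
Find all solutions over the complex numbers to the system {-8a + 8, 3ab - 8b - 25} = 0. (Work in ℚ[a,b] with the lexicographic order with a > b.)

{(1, -5)}

Compute a lex Gröbner basis by Buchberger's algorithm.
f_1 = -8a + 8, LT = a.
f_2 = 3ab - 8b - 25, LT = ab.

S(f_1,f_2): lcm = ab. S = 5/3b + 25/3.
  leading term b: no divisor's leading term divides it; move 5/3b to the remainder.
  leading term 1: no divisor's leading term divides it; move 25/3 to the remainder.
  remainder 5/3b + 25/3 ≠ 0; add h_3 = 5/3b + 25/3 to the basis.

The other S-polynomials (S(f_1,h_3), S(f_2,h_3)) all reduce to 0 modulo the current basis, so we have a Gröbner basis.
Inter-reduce: drop elements whose leading term is divisible by another's, tail-reduce, and make monic.
Reduced Gröbner basis: {a - 1, b + 5}.

The lex basis is triangular: the last element involves only b. Solving b + 5 = 0 gives b ∈ {-5}; substituting each value into the earlier elements determines the remaining variables.
  b = -5: the earlier basis element becomes a - 1 = 0, giving a = 1 — point (1, -5).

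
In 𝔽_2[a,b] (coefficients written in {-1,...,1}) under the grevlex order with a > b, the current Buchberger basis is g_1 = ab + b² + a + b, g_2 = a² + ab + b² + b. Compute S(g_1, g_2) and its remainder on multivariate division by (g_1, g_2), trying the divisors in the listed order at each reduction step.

S(g_1, g_2) = b³ + a² + ab + b²; remainder on division = b³ + b.

lcm(LM(g_1), LM(g_2)) = a²b.
S = (lcm/LT(g_1))·g_1 − (lcm/LT(g_2))·g_2 = b³ + a² + ab + b².
Reduce S modulo (g_1, g_2) in that order:
  leading term b³: no divisor's leading term divides it; move b³ to the remainder.
  leading term a²: subtract (1)·g_2 from a² + ab + b² → b
  leading term b: no divisor's leading term divides it; move b to the remainder.
The remainder b³ + b is nonzero, so it would be added as the next basis element.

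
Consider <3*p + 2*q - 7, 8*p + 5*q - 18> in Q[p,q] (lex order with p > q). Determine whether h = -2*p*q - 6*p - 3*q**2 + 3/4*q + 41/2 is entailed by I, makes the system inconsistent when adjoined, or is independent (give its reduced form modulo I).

First compute the reduced Gröbner basis of I by Buchberger's algorithm.
f_1 = 3*p + 2*q - 7, LT = p.
f_2 = 8*p + 5*q - 18, LT = p.

S(f_1,f_2): lcm = p. S = 1/24*q - 1/12.
  reduce S modulo (f_1, f_2):
  remainder 1/24*q - 1/12 ≠ 0; add k_3 = 1/24*q - 1/12 to the basis.

The other S-polynomials (S(f_1,k_3), S(f_2,k_3)) all reduce to 0 modulo the current basis, so we have a Gröbner basis.
Inter-reduce: drop elements whose leading term is divisible by another's, tail-reduce, and make monic.
Reduced Gröbner basis: {p - 1, q - 2}.
Label its elements g_1 = p - 1, g_2 = q - 2.

Reduce h = -2*p*q - 6*p - 3*q**2 + 3/4*q + 41/2 modulo G:
  leading term p*q: subtract (-2*q)·g_1 from -2*p*q - 6*p - 3*q**2 + 3/4*q + 41/2 → -6*p - 3*q**2 - 5/4*q + 41/2
  leading term p: subtract (-6)·g_1 from -6*p - 3*q**2 - 5/4*q + 41/2 → -3*q**2 - 5/4*q + 29/2
  leading term q**2: subtract (-3*q)·g_2 from -3*q**2 - 5/4*q + 29/2 → -29/4*q + 29/2
  leading term q: subtract (-29/4)·g_2 from -29/4*q + 29/2 → 0
  normal form = 0.
Since the normal form is 0, h ∈ I.

The remainder on division by a Gröbner basis is unique — it is the normal form.

-2*p*q - 6*p - 3*q**2 + 3/4*q + 41/2 lies in I (it reduces to 0).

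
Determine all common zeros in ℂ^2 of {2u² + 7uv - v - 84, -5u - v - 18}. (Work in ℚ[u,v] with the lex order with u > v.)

Compute a lex Gröbner basis by Buchberger's algorithm.
f_1 = 2u² + 7uv - v - 84, LT = u².
f_2 = -5u - v - 18, LT = u.

S(f_1,f_2): lcm = u². S = 33/10uv - 18/5u - ½v - 42.
  leading term uv: subtract (-33/50v)·f_2 from 33/10uv - 18/5u - ½v - 42 → -18/5u - 33/50v² - 619/50v - 42
  leading term u: subtract (18/25)·f_2 from -18/5u - 33/50v² - 619/50v - 42 → -33/50v² - 583/50v - 726/25
  leading term v²: no divisor's leading term divides it; move -33/50v² to the remainder.
  leading term v: no divisor's leading term divides it; move -583/50v to the remainder.
  leading term 1: no divisor's leading term divides it; move -726/25 to the remainder.
  remainder -33/50v² - 583/50v - 726/25 ≠ 0; add h_3 = -33/50v² - 583/50v - 726/25 to the basis.

The other S-polynomials (S(f_1,h_3), S(f_2,h_3)) all reduce to 0 modulo the current basis, so we have a Gröbner basis.
Inter-reduce: drop elements whose leading term is divisible by another's, tail-reduce, and make monic.
Reduced Gröbner basis: {u + ⅕v + 18/5, v² + 53/3v + 44}.

A lex Gröbner basis eliminates variables successively. Here v² + 53/3v + 44 depends only on v, with roots {-44/3, -3}; lifting each root through the earlier basis elements recovers the full solutions.
  v = -44/3: the earlier basis element becomes u + ⅔ = 0, giving u = -2/3 — point (-2/3, -44/3).
  v = -3: the earlier basis element becomes u + 3 = 0, giving u = -3 — point (-3, -3).
Each listed point satisfies every original equation (direct substitution).
This is the nonlinear analogue of row-reducing a linear system.

{(-2/3, -44/3), (-3, -3)}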